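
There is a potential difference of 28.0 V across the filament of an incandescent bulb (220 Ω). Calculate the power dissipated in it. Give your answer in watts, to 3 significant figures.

With V across and R both known, P = V²/R gives the dissipation directly.
P = (28.0 V)² / 220 Ω = 3.564 W

3.56 W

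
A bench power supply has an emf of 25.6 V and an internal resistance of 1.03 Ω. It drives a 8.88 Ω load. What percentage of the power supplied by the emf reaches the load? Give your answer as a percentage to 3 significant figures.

89.6 %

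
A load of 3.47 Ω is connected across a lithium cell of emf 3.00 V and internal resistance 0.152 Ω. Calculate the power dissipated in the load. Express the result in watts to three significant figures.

With r and R in series, I = ε/(r+R); the load dissipates I²R.
I = ε / (r + R) = 3.00 / (0.152 + 3.47) = 0.8283 A
P_load = I² R = (0.8283)² × 3.47 = 2.381 W

2.38 W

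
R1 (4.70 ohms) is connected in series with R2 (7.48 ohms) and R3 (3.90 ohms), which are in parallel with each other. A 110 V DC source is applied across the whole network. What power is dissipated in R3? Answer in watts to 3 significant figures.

Reduce the parallel pair to R_p first; the network is then a simple series string.
R_p = (7.48×3.90)/(7.48+3.90) = 2.563 Ω
R_total = 4.70 + 2.563 = 7.263 Ω
I = V / R_total = 110 / 7.263 = 15.14 A
Voltage across the parallel pair: V_p = I × R_p = 15.14 × 2.563 = 38.82 V
R3 is across V_p, so use P = V²/R for that branch.
P_R3 = (38.82)² / 3.90 = 386.4 W

386 W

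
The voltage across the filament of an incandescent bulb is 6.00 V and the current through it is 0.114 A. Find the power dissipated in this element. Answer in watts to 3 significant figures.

0.684 W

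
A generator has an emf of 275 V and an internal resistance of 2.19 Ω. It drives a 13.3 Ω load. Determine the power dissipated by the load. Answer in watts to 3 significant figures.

4190 W

Find the circuit current first, then P = I²R for the load (series elements share I).
I = ε / (r + R) = 275 / (2.19 + 13.3) = 17.75 A
P_load = I² R = (17.75)² × 13.3 = 4192 W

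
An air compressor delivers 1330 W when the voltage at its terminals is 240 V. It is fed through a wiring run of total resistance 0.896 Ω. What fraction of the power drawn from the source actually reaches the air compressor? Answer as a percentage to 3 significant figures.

I = P / V = 1330 / 240 = 5.542 A through the wiring run.
P_line = I² R_line = (5.542)² × 0.896 = 27.52 W
P_source = P_load + P_line = 1330 + 27.52 = 1358 W
η = P_load / P_source = 1330 / 1358 = 0.9797

98.0 %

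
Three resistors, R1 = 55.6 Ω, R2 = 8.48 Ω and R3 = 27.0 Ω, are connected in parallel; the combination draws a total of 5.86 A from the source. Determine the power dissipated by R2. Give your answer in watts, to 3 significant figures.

135 W

Parallel branches share V, not I — compute V via R_eq, then use V²/R for the target branch.
1/R_eq = 1/55.6 + 1/8.48 + 1/27.0 ⇒ R_eq = 5.782 Ω
V = I_total × R_eq = 5.860 × 5.782 = 33.88 V
P_R2 = V² / R2 = (33.88)² / 8.48 = 135.4 W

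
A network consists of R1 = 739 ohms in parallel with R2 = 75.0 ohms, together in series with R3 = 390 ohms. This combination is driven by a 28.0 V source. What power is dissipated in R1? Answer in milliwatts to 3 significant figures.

Combine R1 and R2 into their parallel equivalent first, reducing the network to two series resistors.
R_p = (739×75.0)/(739+75.0) = 68.09 Ω
R_total = R_p + 390 = 68.09 + 390 = 458.1 Ω
I = V / R_total = 28.0 / 458.1 = 0.06112 A
Voltage across the parallel pair: V_p = I × R_p = 0.06112 × 68.09 = 4.162 V
Use P = V²/R for R1 with V = V_p.
P_R1 = (4.162)² / 739 = 0.02344 W

23.4 mW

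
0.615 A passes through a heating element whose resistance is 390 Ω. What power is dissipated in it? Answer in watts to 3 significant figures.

Current and resistance are given, so P = I²R is the direct form.
P = (0.6150 A)² × 390 Ω = 147.5 W

148 W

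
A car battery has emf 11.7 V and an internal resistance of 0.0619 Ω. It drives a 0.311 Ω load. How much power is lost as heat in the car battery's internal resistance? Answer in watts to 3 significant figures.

60.9 W

The source's internal resistance is just another series element carrying I; its dissipation is I²r.
I = ε / (r + R) = 11.7 / (0.0619 + 0.311) = 31.38 A
P_int = I² r = (31.38)² × 0.0619 = 60.94 W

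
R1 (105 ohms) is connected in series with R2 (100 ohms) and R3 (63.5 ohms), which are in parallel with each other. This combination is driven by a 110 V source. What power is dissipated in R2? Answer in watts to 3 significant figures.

8.82 W

Collapse R2‖R3 to a single equivalent, reducing the network to two series elements.
R_p = (100×63.5)/(100+63.5) = 38.84 Ω
R_total = 105 + 38.84 = 143.8 Ω
I = V / R_total = 110 / 143.8 = 0.7647 A
Voltage across the parallel pair: V_p = I × R_p = 0.7647 × 38.84 = 29.70 V
R2 sees V_p directly, so P = V_p² / R2.
P_R2 = (29.70)² / 100 = 8.822 W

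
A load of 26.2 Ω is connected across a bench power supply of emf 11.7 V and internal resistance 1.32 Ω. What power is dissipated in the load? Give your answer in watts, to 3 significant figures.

With r and R in series, I = ε/(r+R); the load dissipates I²R.
I = ε / (r + R) = 11.7 / (1.32 + 26.2) = 0.4251 A
P_load = I² R = (0.4251)² × 26.2 = 4.736 W

4.74 W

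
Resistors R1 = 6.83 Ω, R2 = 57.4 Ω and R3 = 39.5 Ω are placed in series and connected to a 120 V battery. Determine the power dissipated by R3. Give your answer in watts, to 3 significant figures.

52.9 W

Every series element carries the same I. Get I from the total resistance, then P = I² × R3.
R_total = 6.83 + 57.4 + 39.5 = 103.7 Ω
I = V / R_total = 120 / 103.7 = 1.157 A
P_R3 = I² × R3 = (1.157)² × 39.5 = 52.86 W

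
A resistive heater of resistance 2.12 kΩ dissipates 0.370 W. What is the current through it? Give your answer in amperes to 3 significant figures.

The two known quantities fix the third via I = √(P / R).
I = √(0.370 / 2120) = 0.01321 A

0.0132 A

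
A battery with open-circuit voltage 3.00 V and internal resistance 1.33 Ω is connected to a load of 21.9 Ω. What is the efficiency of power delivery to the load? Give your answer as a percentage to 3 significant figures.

94.3 %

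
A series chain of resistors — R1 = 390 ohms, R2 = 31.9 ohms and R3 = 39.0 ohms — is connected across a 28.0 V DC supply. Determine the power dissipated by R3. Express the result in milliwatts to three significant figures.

The current is common to all series resistors; compute it, then apply P = I²R for the target.
R_total = 390 + 31.9 + 39.0 = 460.9 Ω
I = V / R_total = 28.0 / 460.9 = 0.06075 A
P_R3 = I² × R3 = (0.06075)² × 39.0 = 0.1439 W

144 mW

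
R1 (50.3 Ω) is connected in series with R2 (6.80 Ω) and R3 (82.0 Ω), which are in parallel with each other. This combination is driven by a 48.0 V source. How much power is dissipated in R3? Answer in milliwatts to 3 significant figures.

Collapse R2‖R3 to a single equivalent, reducing the network to two series elements.
R_p = (6.80×82.0)/(6.80+82.0) = 6.279 Ω
R_total = 50.3 + 6.279 = 56.58 Ω
I = V / R_total = 48.0 / 56.58 = 0.8484 A
Voltage across the parallel pair: V_p = I × R_p = 0.8484 × 6.279 = 5.327 V
With V_p across R3, its power is V_p²/R3.
P_R3 = (5.327)² / 82.0 = 0.3461 W

346 mW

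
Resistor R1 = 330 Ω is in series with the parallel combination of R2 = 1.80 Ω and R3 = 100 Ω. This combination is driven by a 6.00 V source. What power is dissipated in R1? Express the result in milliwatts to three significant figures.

108 mW

Reduce the parallel pair to R_p first; the network is then a simple series string.
R_p = (1.80×100)/(1.80+100) = 1.768 Ω
R_total = 330 + 1.768 = 331.8 Ω
I = V / R_total = 6.00 / 331.8 = 0.01808 A
The full supply current passes through R1: P = I²R.
P_R1 = (0.01808)² × 330 = 0.1079 W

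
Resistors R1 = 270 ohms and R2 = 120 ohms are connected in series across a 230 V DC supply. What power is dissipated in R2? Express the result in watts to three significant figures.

41.7 W

Since the resistors are in series they all carry the loop current I = V/R_total; the power in any one is I²R.
R_total = 270 + 120 = 390.0 Ω
I = V / R_total = 230 / 390.0 = 0.5897 A
P_R2 = I² × R2 = (0.5897)² × 120 = 41.74 W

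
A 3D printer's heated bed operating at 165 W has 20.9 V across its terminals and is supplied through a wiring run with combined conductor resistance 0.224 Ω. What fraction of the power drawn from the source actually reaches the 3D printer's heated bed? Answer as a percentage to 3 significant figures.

92.2 %

I = P / V = 165 / 20.9 = 7.895 A through the wiring run.
P_line = I² R_line = (7.895)² × 0.224 = 13.96 W
P_source = P_load + P_line = 165.0 + 13.96 = 179.0 W
η = P_load / P_source = 165.0 / 179.0 = 0.9220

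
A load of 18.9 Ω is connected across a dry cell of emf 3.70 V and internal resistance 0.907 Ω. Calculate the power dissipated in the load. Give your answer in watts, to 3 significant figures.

The internal resistance and the load are in series, so the same I flows through both; get I from ε/(r+R), then I²R for the load.
I = ε / (r + R) = 3.70 / (0.907 + 18.9) = 0.1868 A
P_load = I² R = (0.1868)² × 18.9 = 0.6595 W

0.660 W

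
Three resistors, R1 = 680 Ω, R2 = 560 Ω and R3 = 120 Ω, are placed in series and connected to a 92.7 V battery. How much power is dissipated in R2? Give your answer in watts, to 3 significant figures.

Series elements share the same current, so find I first, then use P = I²R.
R_total = 680 + 560 + 120 = 1360 Ω
I = V / R_total = 92.7 / 1360 = 0.06816 A
P_R2 = I² × R2 = (0.06816)² × 560 = 2.602 W

2.60 W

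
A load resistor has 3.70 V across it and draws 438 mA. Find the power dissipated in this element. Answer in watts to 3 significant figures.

Since both terminal voltage and current are stated, P = V I gives the power in one step.
P = 3.70 V × 0.4380 A = 1.621 W

1.62 W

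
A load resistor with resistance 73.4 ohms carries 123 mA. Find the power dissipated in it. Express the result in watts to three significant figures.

1.11 W

With I and R stated, P = I²R applies in one step.
P = (0.1230 A)² × 73.4 Ω = 1.110 W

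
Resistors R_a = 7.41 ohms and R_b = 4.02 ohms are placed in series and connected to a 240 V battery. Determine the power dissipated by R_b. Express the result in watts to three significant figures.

1770 W

In a series string the same current flows through every resistor — find that current, then P = I²R for the one we want.
R_total = 7.41 + 4.02 = 11.43 Ω
I = V / R_total = 240 / 11.43 = 21.00 A
P_R_b = I² × R_b = (21.00)² × 4.02 = 1772 W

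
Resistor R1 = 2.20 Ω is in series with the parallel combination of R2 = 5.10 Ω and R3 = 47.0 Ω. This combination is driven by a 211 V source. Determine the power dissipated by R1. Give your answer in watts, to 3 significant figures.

Collapse R2‖R3 to a single equivalent, reducing the network to two series elements.
R_p = (5.10×47.0)/(5.10+47.0) = 4.601 Ω
R_total = 2.20 + 4.601 = 6.801 Ω
I = V / R_total = 211 / 6.801 = 31.03 A
All the current flows through R1; use P = I²R.
P_R1 = (31.03)² × 2.20 = 2118 W

2120 W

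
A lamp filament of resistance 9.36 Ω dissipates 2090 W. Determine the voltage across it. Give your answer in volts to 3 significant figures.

From P = V I = I²R = V²/R, with the two given quantities we get V = √(P R).
V = √(2090 × 9.36) = 139.9 V

140 V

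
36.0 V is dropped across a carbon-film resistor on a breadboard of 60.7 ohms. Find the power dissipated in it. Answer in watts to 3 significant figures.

21.4 W

Voltage and resistance are given, so P = V²/R is the one-step route.
P = (36.0 V)² / 60.7 Ω = 21.35 W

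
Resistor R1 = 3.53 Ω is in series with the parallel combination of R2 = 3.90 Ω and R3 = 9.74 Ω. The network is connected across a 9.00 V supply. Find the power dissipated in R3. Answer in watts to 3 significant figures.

1.62 W

Reduce the parallel pair to R_p first; the network is then a simple series string.
R_p = (3.90×9.74)/(3.90+9.74) = 2.785 Ω
R_total = 3.53 + 2.785 = 6.315 Ω
I = V / R_total = 9.00 / 6.315 = 1.425 A
Voltage across the parallel pair: V_p = I × R_p = 1.425 × 2.785 = 3.969 V
With V_p across R3, its power is V_p²/R3.
P_R3 = (3.969)² / 9.74 = 1.617 W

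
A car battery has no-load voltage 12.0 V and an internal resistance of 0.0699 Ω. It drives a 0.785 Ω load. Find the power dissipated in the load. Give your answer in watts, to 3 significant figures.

Find the circuit current first, then P = I²R for the load (series elements share I).
I = ε / (r + R) = 12.0 / (0.0699 + 0.785) = 14.04 A
P_load = I² R = (14.04)² × 0.785 = 154.7 W

155 W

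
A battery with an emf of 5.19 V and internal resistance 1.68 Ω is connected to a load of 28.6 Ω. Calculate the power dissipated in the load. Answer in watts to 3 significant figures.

Find the circuit current first, then P = I²R for the load (series elements share I).
I = ε / (r + R) = 5.19 / (1.68 + 28.6) = 0.1714 A
P_load = I² R = (0.1714)² × 28.6 = 0.8402 W

0.840 W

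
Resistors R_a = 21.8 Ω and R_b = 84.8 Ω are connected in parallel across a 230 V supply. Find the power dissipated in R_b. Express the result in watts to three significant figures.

624 W

Every branch has 230 V across it, so for R_b the power is simply V²/R.
P_R_b = V² / R_b = (230)² / 84.8 Ω = 623.8 W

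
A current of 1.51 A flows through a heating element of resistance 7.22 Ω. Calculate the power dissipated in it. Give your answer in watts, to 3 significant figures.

16.5 W

Current and resistance are given, so P = I²R is the direct form.
P = (1.510 A)² × 7.22 Ω = 16.46 W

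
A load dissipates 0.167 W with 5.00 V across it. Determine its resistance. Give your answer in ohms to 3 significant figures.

150 Ω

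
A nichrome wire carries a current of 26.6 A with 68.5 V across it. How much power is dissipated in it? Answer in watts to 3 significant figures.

With V and I both given, power follows immediately from P = V I.
P = 68.5 V × 26.60 A = 1822 W

1820 W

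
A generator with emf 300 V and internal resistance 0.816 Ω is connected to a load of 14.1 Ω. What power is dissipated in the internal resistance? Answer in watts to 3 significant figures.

The source's internal resistance is just another series element carrying I; its dissipation is I²r.
I = ε / (r + R) = 300 / (0.816 + 14.1) = 20.11 A
P_int = I² r = (20.11)² × 0.816 = 330.1 W

330 W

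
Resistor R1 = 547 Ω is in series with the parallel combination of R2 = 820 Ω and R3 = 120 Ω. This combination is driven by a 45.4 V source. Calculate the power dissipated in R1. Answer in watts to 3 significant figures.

2.65 W

Replace R2 and R3 with their parallel equivalent so the circuit becomes R1 in series with R_p.
R_p = (820×120)/(820+120) = 104.7 Ω
R_total = 547 + 104.7 = 651.7 Ω
I = V / R_total = 45.4 / 651.7 = 0.06967 A
All the current flows through R1; use P = I²R.
P_R1 = (0.06967)² × 547 = 2.655 W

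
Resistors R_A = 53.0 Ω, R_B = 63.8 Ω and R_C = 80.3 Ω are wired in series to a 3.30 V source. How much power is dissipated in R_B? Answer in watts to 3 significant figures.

0.0179 W

In a series string the same current flows through every resistor — find that current, then P = I²R for the one we want.
R_total = 53.0 + 63.8 + 80.3 = 197.1 Ω
I = V / R_total = 3.30 / 197.1 = 0.01674 A
P_R_B = I² × R_B = (0.01674)² × 63.8 = 0.01788 W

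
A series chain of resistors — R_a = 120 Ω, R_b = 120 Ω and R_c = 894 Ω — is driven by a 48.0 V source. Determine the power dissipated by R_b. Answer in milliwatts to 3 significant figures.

215 mW

In a series string the same current flows through every resistor — find that current, then P = I²R for the one we want.
R_total = 120 + 120 + 894 = 1134 Ω
I = V / R_total = 48.0 / 1134 = 0.04233 A
P_R_b = I² × R_b = (0.04233)² × 120 = 0.2150 W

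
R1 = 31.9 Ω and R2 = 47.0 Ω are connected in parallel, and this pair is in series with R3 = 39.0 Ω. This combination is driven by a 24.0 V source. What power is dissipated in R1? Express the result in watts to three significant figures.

Reduce the parallel combination to a single R_p; the circuit then becomes R_p in series with the remaining resistor.
R_p = (31.9×47.0)/(31.9+47.0) = 19.00 Ω
R_total = R_p + 39.0 = 19.00 + 39.0 = 58.00 Ω
I = V / R_total = 24.0 / 58.00 = 0.4138 A
Voltage across the parallel pair: V_p = I × R_p = 0.4138 × 19.00 = 7.863 V
R1 has V_p across it, so P = V_p²/R1.
P_R1 = (7.863)² / 31.9 = 1.938 W

1.94 W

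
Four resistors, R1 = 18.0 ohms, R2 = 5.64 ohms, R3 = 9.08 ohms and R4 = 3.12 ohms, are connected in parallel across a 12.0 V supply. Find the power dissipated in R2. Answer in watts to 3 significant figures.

25.5 W

R2 sits directly across the source, so P = V²/R with V = 12.0 V.
P_R2 = V² / R2 = (12.0)² / 5.64 Ω = 25.53 W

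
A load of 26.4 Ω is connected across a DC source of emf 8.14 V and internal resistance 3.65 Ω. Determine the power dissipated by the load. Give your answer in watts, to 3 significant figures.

Load and internal resistance form a series loop — compute the loop current, then the load power via I²R.
I = ε / (r + R) = 8.14 / (3.65 + 26.4) = 0.2709 A
P_load = I² R = (0.2709)² × 26.4 = 1.937 W

1.94 W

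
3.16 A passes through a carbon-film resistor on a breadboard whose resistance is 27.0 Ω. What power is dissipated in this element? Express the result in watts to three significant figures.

270 W

The current through and the resistance of the element are both given; use P = I²R.
P = (3.160 A)² × 27.0 Ω = 269.6 W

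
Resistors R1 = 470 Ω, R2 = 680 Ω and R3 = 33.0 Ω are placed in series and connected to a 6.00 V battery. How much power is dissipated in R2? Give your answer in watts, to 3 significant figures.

0.0175 W

Series elements share the same current, so find I first, then use P = I²R.
R_total = 470 + 680 + 33.0 = 1183 Ω
I = V / R_total = 6.00 / 1183 = 0.005072 A
P_R2 = I² × R2 = (0.005072)² × 680 = 0.01749 W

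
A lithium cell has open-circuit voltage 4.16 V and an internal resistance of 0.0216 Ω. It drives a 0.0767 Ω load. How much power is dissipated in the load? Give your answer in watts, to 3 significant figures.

137 W

Load and internal resistance form a series loop — compute the loop current, then the load power via I²R.
I = ε / (r + R) = 4.16 / (0.0216 + 0.0767) = 42.32 A
P_load = I² R = (42.32)² × 0.0767 = 137.4 W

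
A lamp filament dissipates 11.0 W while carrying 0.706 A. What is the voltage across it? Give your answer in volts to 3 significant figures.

From P = V I = I²R = V²/R, with the two given quantities we get V = P / I.
V = 11.0 / 0.7060 = 15.58 V

15.6 V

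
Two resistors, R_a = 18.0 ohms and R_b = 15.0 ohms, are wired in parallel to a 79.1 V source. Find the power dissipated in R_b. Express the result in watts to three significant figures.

417 W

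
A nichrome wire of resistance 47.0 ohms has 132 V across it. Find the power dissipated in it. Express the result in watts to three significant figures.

371 W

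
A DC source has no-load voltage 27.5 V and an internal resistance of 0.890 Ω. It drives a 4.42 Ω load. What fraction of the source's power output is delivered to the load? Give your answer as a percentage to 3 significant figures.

83.2 %

η = P_load/(P_load+P_int) = I²R/(I²R+I²r) = R/(R+r) — the I² cancels for series elements.
η = R / (R + r) = 4.42 / (4.42 + 0.890) = 0.8324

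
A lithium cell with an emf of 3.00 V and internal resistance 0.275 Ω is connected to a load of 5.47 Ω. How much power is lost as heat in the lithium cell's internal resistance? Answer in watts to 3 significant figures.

0.0750 W

r is in series with the load, so it carries the full circuit current — the loss in it is I²r.
I = ε / (r + R) = 3.00 / (0.275 + 5.47) = 0.5222 A
P_int = I² r = (0.5222)² × 0.275 = 0.07499 W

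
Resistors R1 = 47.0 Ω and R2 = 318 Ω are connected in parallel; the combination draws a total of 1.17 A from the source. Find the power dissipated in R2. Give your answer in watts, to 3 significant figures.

Parallel branches share V, not I — compute V via R_eq, then use V²/R for the target branch.
1/R_eq = 1/47.0 + 1/318 ⇒ R_eq = 40.95 Ω
V = I_total × R_eq = 1.170 × 40.95 = 47.91 V
P_R2 = V² / R2 = (47.91)² / 318 = 7.218 W

7.22 W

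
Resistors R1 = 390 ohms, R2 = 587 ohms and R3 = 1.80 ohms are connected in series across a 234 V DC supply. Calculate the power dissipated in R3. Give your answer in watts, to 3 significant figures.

Every series element carries the same I. Get I from the total resistance, then P = I² × R3.
R_total = 390 + 587 + 1.80 = 978.8 Ω
I = V / R_total = 234 / 978.8 = 0.2391 A
P_R3 = I² × R3 = (0.2391)² × 1.80 = 0.1029 W

0.103 W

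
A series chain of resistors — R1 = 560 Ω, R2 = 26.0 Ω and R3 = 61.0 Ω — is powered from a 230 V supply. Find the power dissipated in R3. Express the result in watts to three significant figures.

7.71 W

Series elements share the same current, so find I first, then use P = I²R.
R_total = 560 + 26.0 + 61.0 = 647.0 Ω
I = V / R_total = 230 / 647.0 = 0.3555 A
P_R3 = I² × R3 = (0.3555)² × 61.0 = 7.709 W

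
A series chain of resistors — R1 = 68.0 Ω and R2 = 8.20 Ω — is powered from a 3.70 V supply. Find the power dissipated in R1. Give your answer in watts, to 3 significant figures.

Since the resistors are in series they all carry the loop current I = V/R_total; the power in any one is I²R.
R_total = 68.0 + 8.20 = 76.20 Ω
I = V / R_total = 3.70 / 76.20 = 0.04856 A
P_R1 = I² × R1 = (0.04856)² × 68.0 = 0.1603 W

0.160 W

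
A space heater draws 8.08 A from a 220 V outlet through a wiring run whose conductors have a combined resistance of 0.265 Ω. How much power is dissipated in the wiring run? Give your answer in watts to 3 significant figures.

The wiring run is a series resistance carrying the load current; its dissipation is I²R_line.
The wiring run carries the full 8.08 A.
P_line = I² R_line = (8.080)² × 0.265 = 17.30 W

17.3 W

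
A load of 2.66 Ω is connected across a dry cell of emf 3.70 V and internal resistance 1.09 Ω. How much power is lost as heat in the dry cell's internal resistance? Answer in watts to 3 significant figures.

The source's internal resistance is just another series element carrying I; its dissipation is I²r.
I = ε / (r + R) = 3.70 / (1.09 + 2.66) = 0.9867 A
P_int = I² r = (0.9867)² × 1.09 = 1.061 W

1.06 W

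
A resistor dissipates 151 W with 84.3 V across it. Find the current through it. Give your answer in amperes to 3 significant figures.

The two known quantities fix the third via I = P / V.
I = 151 / 84.3 = 1.791 A

1.79 A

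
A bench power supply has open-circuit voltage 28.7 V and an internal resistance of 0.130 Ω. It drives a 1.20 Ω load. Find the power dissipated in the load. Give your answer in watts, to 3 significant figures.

Load and internal resistance form a series loop — compute the loop current, then the load power via I²R.
I = ε / (r + R) = 28.7 / (0.130 + 1.20) = 21.58 A
P_load = I² R = (21.58)² × 1.20 = 558.8 W

559 W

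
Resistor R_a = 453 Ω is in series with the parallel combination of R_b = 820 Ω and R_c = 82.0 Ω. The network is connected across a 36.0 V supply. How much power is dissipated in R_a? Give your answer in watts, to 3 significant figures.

2.11 W

Reduce the parallel pair to R_p first; the network is then a simple series string.
R_p = (820×82.0)/(820+82.0) = 74.55 Ω
R_total = 453 + 74.55 = 527.5 Ω
I = V / R_total = 36.0 / 527.5 = 0.06824 A
R_a carries the full series current, so P = I²R.
P_R_a = (0.06824)² × 453 = 2.110 W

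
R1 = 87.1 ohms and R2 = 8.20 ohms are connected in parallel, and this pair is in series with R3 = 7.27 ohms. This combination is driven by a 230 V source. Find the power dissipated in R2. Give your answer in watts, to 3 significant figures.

1660 W

Combine R1 and R2 into their parallel equivalent first, reducing the network to two series resistors.
R_p = (87.1×8.20)/(87.1+8.20) = 7.494 Ω
R_total = R_p + 7.27 = 7.494 + 7.27 = 14.76 Ω
I = V / R_total = 230 / 14.76 = 15.58 A
Voltage across the parallel pair: V_p = I × R_p = 15.58 × 7.494 = 116.7 V
R2 sits across V_p; its power is V_p²/R.
P_R2 = (116.7)² / 8.20 = 1662 W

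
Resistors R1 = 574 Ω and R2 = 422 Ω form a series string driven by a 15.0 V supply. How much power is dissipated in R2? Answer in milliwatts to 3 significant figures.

Every series element carries the same I. Get I from the total resistance, then P = I² × R2.
R_total = 574 + 422 = 996.0 Ω
I = V / R_total = 15.0 / 996.0 = 0.01506 A
P_R2 = I² × R2 = (0.01506)² × 422 = 0.09571 W

95.7 mW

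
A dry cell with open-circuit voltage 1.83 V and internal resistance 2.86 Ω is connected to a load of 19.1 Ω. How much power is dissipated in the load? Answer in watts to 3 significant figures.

0.133 W

The internal resistance and the load are in series, so the same I flows through both; get I from ε/(r+R), then I²R for the load.
I = ε / (r + R) = 1.83 / (2.86 + 19.1) = 0.08333 A
P_load = I² R = (0.08333)² × 19.1 = 0.1326 W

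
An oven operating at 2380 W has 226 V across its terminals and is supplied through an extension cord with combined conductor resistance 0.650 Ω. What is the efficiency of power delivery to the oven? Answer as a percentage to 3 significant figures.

I = P / V = 2380 / 226 = 10.53 A through the extension cord.
P_line = I² R_line = (10.53)² × 0.650 = 72.09 W
P_source = P_load + P_line = 2380 + 72.09 = 2452 W
η = P_load / P_source = 2380 / 2452 = 0.9706

97.1 %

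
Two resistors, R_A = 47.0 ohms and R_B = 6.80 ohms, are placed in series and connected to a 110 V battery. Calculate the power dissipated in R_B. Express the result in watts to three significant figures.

28.4 W

In a series string the same current flows through every resistor — find that current, then P = I²R for the one we want.
R_total = 47.0 + 6.80 = 53.80 Ω
I = V / R_total = 110 / 53.80 = 2.045 A
P_R_B = I² × R_B = (2.045)² × 6.80 = 28.43 W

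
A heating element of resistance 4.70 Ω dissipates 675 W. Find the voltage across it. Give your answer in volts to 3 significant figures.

From P = V I = I²R = V²/R, with the two given quantities we get V = √(P R).
V = √(675 × 4.70) = 56.32 V

56.3 V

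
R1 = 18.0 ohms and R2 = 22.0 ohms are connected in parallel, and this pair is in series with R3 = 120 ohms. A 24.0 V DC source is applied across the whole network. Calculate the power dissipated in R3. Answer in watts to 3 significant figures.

Reduce the parallel combination to a single R_p; the circuit then becomes R_p in series with the remaining resistor.
R_p = (18.0×22.0)/(18.0+22.0) = 9.900 Ω
R_total = R_p + 120 = 9.900 + 120 = 129.9 Ω
I = V / R_total = 24.0 / 129.9 = 0.1848 A
R3 is the series element, so its power is I²R.
P_R3 = (0.1848)² × 120 = 4.096 W

4.10 W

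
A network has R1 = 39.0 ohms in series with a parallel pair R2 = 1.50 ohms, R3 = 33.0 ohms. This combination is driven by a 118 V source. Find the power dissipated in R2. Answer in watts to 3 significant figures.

11.7 W

Replace R2 and R3 with their parallel equivalent so the circuit becomes R1 in series with R_p.
R_p = (1.50×33.0)/(1.50+33.0) = 1.435 Ω
R_total = 39.0 + 1.435 = 40.43 Ω
I = V / R_total = 118 / 40.43 = 2.918 A
Voltage across the parallel pair: V_p = I × R_p = 2.918 × 1.435 = 4.187 V
With V_p across R2, its power is V_p²/R2.
P_R2 = (4.187)² / 1.50 = 11.69 W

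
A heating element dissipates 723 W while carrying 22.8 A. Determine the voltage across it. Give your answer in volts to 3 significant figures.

Inverting the appropriate power form: V = P / I.
V = 723 / 22.80 = 31.71 V

31.7 V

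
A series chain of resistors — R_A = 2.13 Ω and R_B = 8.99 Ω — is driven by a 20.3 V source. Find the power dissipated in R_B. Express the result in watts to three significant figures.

In a series string the same current flows through every resistor — find that current, then P = I²R for the one we want.
R_total = 2.13 + 8.99 = 11.12 Ω
I = V / R_total = 20.3 / 11.12 = 1.826 A
P_R_B = I² × R_B = (1.826)² × 8.99 = 29.96 W

30.0 W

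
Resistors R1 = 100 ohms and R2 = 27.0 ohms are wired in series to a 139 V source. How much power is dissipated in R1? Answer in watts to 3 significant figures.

Every series element carries the same I. Get I from the total resistance, then P = I² × R1.
R_total = 100 + 27.0 = 127.0 Ω
I = V / R_total = 139 / 127.0 = 1.094 A
P_R1 = I² × R1 = (1.094)² × 100 = 119.8 W

120 W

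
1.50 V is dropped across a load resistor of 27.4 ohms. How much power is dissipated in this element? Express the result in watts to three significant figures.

0.0821 W

With V across and R both known, P = V²/R gives the dissipation directly.
P = (1.50 V)² / 27.4 Ω = 0.08212 W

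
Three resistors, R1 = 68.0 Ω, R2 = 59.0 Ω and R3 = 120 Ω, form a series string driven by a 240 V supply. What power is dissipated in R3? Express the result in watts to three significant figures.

In a series string the same current flows through every resistor — find that current, then P = I²R for the one we want.
R_total = 68.0 + 59.0 + 120 = 247.0 Ω
I = V / R_total = 240 / 247.0 = 0.9717 A
P_R3 = I² × R3 = (0.9717)² × 120 = 113.3 W

113 W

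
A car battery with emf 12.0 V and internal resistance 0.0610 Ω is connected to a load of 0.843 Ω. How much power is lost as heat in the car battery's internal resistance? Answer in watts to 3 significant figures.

10.7 W

The source's internal resistance is just another series element carrying I; its dissipation is I²r.
I = ε / (r + R) = 12.0 / (0.0610 + 0.843) = 13.27 A
P_int = I² r = (13.27)² × 0.0610 = 10.75 W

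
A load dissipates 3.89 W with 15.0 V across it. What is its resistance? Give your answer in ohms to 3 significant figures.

From P = V I = I²R = V²/R, with the two given quantities we get R = V² / P.
R = (15.0)² / 3.89 = 57.84 Ω

57.8 Ω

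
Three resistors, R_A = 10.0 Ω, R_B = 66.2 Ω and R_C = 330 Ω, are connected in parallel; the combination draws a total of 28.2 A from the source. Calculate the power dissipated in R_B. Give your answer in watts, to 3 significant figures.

861 W

Parallel branches share V, not I — compute V via R_eq, then use V²/R for the target branch.
1/R_eq = 1/10.0 + 1/66.2 + 1/330 ⇒ R_eq = 8.465 Ω
V = I_total × R_eq = 28.20 × 8.465 = 238.7 V
P_R_B = V² / R_B = (238.7)² / 66.2 = 860.7 W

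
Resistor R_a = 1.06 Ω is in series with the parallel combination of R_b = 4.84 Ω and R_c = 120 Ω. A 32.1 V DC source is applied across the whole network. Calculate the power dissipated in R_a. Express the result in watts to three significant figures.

Reduce the parallel pair to R_p first; the network is then a simple series string.
R_p = (4.84×120)/(4.84+120) = 4.652 Ω
R_total = 1.06 + 4.652 = 5.712 Ω
I = V / R_total = 32.1 / 5.712 = 5.619 A
All the current flows through R_a; use P = I²R.
P_R_a = (5.619)² × 1.06 = 33.47 W

33.5 W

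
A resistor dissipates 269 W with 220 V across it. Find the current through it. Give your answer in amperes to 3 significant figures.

The two known quantities fix the third via I = P / V.
I = 269 / 220 = 1.223 A

1.22 A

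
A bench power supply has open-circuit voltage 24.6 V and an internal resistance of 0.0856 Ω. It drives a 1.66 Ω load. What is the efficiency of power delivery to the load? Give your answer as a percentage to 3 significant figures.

95.1 %

Both r and R carry the same current, so the power split is just the resistance split: η = R/(R+r).
η = R / (R + r) = 1.66 / (1.66 + 0.0856) = 0.9510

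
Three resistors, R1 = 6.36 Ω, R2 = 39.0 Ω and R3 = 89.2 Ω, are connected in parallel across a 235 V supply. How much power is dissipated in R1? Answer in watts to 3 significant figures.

8680 W

Every branch has 235 V across it, so for R1 the power is simply V²/R.
P_R1 = V² / R1 = (235)² / 6.36 Ω = 8683 W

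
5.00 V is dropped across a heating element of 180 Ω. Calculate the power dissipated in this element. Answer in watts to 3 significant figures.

With V across and R both known, P = V²/R gives the dissipation directly.
P = (5.00 V)² / 180 Ω = 0.1389 W

0.139 W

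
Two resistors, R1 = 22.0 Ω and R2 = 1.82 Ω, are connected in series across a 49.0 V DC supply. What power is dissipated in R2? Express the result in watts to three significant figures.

Series elements share the same current, so find I first, then use P = I²R.
R_total = 22.0 + 1.82 = 23.82 Ω
I = V / R_total = 49.0 / 23.82 = 2.057 A
P_R2 = I² × R2 = (2.057)² × 1.82 = 7.702 W

7.70 W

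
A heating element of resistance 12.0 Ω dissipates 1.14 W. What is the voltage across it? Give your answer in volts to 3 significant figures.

3.70 V

Rearranging the power relation for the two known quantities gives V = √(P R).
V = √(1.14 × 12.0) = 3.699 V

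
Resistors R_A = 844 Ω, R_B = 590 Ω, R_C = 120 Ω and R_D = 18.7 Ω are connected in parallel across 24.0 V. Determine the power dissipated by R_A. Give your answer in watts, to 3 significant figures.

Parallel branches share the same voltage; P = V²/R gives the branch power in one step.
P_R_A = V² / R_A = (24.0)² / 844 Ω = 0.6825 W

0.682 W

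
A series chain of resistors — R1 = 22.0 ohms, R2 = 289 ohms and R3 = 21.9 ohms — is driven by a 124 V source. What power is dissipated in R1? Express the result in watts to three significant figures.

3.05 W

In a series string the same current flows through every resistor — find that current, then P = I²R for the one we want.
R_total = 22.0 + 289 + 21.9 = 332.9 Ω
I = V / R_total = 124 / 332.9 = 0.3725 A
P_R1 = I² × R1 = (0.3725)² × 22.0 = 3.052 W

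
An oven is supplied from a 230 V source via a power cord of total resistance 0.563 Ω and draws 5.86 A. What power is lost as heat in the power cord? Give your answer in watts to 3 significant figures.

19.3 W

The power cord and load are in series, so the same current flows in both; the loss is I²R_line.
The power cord carries the full 5.86 A.
P_line = I² R_line = (5.860)² × 0.563 = 19.33 W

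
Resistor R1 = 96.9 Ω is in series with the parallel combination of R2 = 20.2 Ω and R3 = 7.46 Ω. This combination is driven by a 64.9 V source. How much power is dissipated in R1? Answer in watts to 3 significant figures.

39.0 W

Replace R2 and R3 with their parallel equivalent so the circuit becomes R1 in series with R_p.
R_p = (20.2×7.46)/(20.2+7.46) = 5.448 Ω
R_total = 96.9 + 5.448 = 102.3 Ω
I = V / R_total = 64.9 / 102.3 = 0.6341 A
R1 carries the full series current, so P = I²R.
P_R1 = (0.6341)² × 96.9 = 38.96 W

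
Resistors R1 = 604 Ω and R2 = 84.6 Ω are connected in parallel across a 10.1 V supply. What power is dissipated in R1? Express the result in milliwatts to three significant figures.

169 mW

Each parallel branch sees the full supply voltage, so P = V²/R applies directly to the target branch.
P_R1 = V² / R1 = (10.1)² / 604 Ω = 0.1689 W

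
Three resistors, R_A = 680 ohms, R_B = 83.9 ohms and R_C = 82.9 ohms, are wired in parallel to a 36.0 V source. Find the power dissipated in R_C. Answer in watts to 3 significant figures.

15.6 W

Every branch has 36.0 V across it, so for R_C the power is simply V²/R.
P_R_C = V² / R_C = (36.0)² / 82.9 Ω = 15.63 W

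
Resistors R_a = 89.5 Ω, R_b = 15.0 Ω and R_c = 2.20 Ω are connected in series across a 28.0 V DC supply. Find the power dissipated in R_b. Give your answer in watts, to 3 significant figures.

Since the resistors are in series they all carry the loop current I = V/R_total; the power in any one is I²R.
R_total = 89.5 + 15.0 + 2.20 = 106.7 Ω
I = V / R_total = 28.0 / 106.7 = 0.2624 A
P_R_b = I² × R_b = (0.2624)² × 15.0 = 1.033 W

1.03 W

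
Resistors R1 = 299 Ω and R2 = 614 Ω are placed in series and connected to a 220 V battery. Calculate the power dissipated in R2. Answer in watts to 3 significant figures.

35.7 W

Since the resistors are in series they all carry the loop current I = V/R_total; the power in any one is I²R.
R_total = 299 + 614 = 913.0 Ω
I = V / R_total = 220 / 913.0 = 0.2410 A
P_R2 = I² × R2 = (0.2410)² × 614 = 35.65 W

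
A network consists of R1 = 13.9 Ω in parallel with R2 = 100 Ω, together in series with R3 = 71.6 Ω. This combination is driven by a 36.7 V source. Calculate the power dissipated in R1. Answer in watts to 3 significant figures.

2.05 W

Reduce the parallel combination to a single R_p; the circuit then becomes R_p in series with the remaining resistor.
R_p = (13.9×100)/(13.9+100) = 12.20 Ω
R_total = R_p + 71.6 = 12.20 + 71.6 = 83.80 Ω
I = V / R_total = 36.7 / 83.80 = 0.4379 A
Voltage across the parallel pair: V_p = I × R_p = 0.4379 × 12.20 = 5.344 V
Use P = V²/R for R1 with V = V_p.
P_R1 = (5.344)² / 13.9 = 2.055 W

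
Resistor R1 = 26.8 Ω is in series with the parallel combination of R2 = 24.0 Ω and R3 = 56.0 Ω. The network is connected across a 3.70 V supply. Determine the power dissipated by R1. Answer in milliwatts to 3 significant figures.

193 mW

Collapse R2‖R3 to a single equivalent, reducing the network to two series elements.
R_p = (24.0×56.0)/(24.0+56.0) = 16.80 Ω
R_total = 26.8 + 16.80 = 43.60 Ω
I = V / R_total = 3.70 / 43.60 = 0.08486 A
R1 carries the full series current, so P = I²R.
P_R1 = (0.08486)² × 26.8 = 0.1930 W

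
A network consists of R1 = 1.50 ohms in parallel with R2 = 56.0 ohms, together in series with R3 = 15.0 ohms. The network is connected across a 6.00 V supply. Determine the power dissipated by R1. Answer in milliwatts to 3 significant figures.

Collapse the R1‖R2 pair into one equivalent R_p; then R_p and R3 form a series string.
R_p = (1.50×56.0)/(1.50+56.0) = 1.461 Ω
R_total = R_p + 15.0 = 1.461 + 15.0 = 16.46 Ω
I = V / R_total = 6.00 / 16.46 = 0.3645 A
Voltage across the parallel pair: V_p = I × R_p = 0.3645 × 1.461 = 0.5325 V
Use P = V²/R for R1 with V = V_p.
P_R1 = (0.5325)² / 1.50 = 0.1890 W

189 mW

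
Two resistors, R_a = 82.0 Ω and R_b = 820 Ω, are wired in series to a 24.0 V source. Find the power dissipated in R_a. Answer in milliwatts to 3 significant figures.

58.1 mW

Every series element carries the same I. Get I from the total resistance, then P = I² × R_a.
R_total = 82.0 + 820 = 902.0 Ω
I = V / R_total = 24.0 / 902.0 = 0.02661 A
P_R_a = I² × R_a = (0.02661)² × 82.0 = 0.05805 W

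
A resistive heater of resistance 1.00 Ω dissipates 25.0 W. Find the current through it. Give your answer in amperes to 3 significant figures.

5.00 A

The two known quantities fix the third via I = √(P / R).
I = √(25.0 / 1.00) = 5.000 A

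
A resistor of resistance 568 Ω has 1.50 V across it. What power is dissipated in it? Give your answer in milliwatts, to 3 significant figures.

3.96 mW

V and R are stated; P = V²/R avoids computing the current.
P = (1.50 V)² / 568 Ω = 0.003961 W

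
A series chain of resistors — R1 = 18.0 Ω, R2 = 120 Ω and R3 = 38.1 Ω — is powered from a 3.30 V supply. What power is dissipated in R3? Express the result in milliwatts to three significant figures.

13.4 mW

Since the resistors are in series they all carry the loop current I = V/R_total; the power in any one is I²R.
R_total = 18.0 + 120 + 38.1 = 176.1 Ω
I = V / R_total = 3.30 / 176.1 = 0.01874 A
P_R3 = I² × R3 = (0.01874)² × 38.1 = 0.01338 W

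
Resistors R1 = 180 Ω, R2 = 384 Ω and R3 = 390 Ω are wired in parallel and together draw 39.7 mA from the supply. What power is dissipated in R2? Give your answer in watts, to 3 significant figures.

The branches share the same voltage, but only the total current is given — find V from the equivalent resistance first.
1/R_eq = 1/180 + 1/384 + 1/390 ⇒ R_eq = 93.25 Ω
V = I_total × R_eq = 0.03970 × 93.25 = 3.702 V
P_R2 = V² / R2 = (3.702)² / 384 = 0.03569 W

0.0357 W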